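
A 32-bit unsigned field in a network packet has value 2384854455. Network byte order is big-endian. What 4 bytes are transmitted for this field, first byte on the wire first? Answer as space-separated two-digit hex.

2384854455 in hexadecimal, padded to 32 bits, is 0x8E25FDB7.
Split into bytes (most-significant first): 8E 25 FD B7.
In big-endian order the high byte comes first in memory.
So the memory order matches the most-significant-first order: 8E 25 FD B7.

8E 25 FD B7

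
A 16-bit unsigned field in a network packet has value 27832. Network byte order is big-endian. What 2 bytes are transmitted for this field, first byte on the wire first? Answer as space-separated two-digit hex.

27832 in hexadecimal, padded to 16 bits, is 0x6CB8.
Split into bytes (most-significant first): 6C B8.
In big-endian order the high byte comes first in memory.
So the memory order matches the most-significant-first order: 6C B8.

6C B8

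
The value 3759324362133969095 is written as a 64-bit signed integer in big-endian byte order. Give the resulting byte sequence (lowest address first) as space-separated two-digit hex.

34 2B CD 96 F0 77 98 C7

3759324362133969095 in hexadecimal, padded to 64 bits, is 0x342BCD96F07798C7.
Split into bytes (most-significant first): 34 2B CD 96 F0 77 98 C7.
In big-endian order the high byte comes first in memory.
So the memory order matches the most-significant-first order: 34 2B CD 96 F0 77 98 C7.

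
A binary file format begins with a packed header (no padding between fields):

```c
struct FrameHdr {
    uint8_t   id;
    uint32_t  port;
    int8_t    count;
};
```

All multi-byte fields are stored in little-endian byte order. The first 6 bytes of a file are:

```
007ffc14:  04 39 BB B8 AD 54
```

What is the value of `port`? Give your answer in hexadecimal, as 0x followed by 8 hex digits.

`port` follows `id` (1 byte), so it starts at byte offset 1 and occupies 4 bytes.
Bytes at offsets 1..4: 39 BB B8 AD.
In little-endian order the low byte comes first in memory.
Reassemble most-significant byte first: AD B8 BB 39 → 0xADB8BB39.

0xADB8BB39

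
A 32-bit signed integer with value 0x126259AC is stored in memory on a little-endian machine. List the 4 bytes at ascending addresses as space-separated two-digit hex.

AC 59 62 12

Split into bytes (most-significant first): 12 62 59 AC.
Little-endian stores the least-significant byte at the lowest address.
So at ascending addresses the bytes are AC 59 62 12.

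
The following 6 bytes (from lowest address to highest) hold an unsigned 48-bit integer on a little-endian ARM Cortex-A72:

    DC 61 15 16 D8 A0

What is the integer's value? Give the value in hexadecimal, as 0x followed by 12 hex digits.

0xA0D8161561DC

In little-endian order the low byte comes first in memory.
Reassemble most-significant byte first: A0 D8 16 15 61 DC → 0xA0D8161561DC.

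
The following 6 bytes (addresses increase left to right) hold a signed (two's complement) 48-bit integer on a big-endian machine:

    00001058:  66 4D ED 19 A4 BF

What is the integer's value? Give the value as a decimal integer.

In big-endian order the high byte comes first in memory.
The bytes are already most-significant first: 0x664DED19A4BF.
0x664DED19A4BF = 112484876395711.

112484876395711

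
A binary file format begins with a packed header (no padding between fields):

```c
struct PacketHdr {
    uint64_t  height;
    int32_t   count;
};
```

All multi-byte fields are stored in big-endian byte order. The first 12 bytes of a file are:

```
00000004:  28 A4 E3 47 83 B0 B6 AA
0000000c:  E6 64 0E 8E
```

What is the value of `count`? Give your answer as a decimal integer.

-429650290

`count` follows `height` (8 bytes), so it starts at byte offset 8 and occupies 4 bytes.
Bytes at offsets 8..11: E6 64 0E 8E.
In big-endian order the high byte comes first in memory.
The bytes are already most-significant first: 0xE6640E8E.
Top bit is set, so as a signed 32-bit value this is 0xE6640E8E − 2^32 = -429650290.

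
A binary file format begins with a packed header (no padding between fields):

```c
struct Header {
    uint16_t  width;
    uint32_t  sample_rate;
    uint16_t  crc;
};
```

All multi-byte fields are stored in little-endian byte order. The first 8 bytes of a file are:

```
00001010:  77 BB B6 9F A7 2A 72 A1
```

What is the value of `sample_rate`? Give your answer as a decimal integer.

715628470

`sample_rate` follows `width` (2 bytes), so it starts at byte offset 2 and occupies 4 bytes.
Bytes at offsets 2..5: B6 9F A7 2A.
Little-endian: lowest address holds the least-significant byte.
Reassemble most-significant byte first: 2A A7 9F B6 → 0x2AA79FB6.
0x2AA79FB6 = 715628470.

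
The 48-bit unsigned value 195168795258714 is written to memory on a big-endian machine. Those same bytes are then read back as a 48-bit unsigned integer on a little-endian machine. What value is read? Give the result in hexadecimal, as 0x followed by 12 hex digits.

195168795258714 in 48-bit hexadecimal is 0xB18146B66F5A.
Stored big-endian, the bytes at ascending addresses are B1 81 46 B6 6F 5A.
Read back as little-endian, the first byte is least significant, giving 0x5A6FB64681B1.

0x5A6FB64681B1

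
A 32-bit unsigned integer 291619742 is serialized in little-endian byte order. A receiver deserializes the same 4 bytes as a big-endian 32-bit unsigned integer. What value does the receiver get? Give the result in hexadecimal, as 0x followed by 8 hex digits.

291619742 in 32-bit hexadecimal is 0x1161C39E.
Stored little-endian, the bytes at ascending addresses are 9E C3 61 11.
Read back as big-endian, the last byte is least significant, giving 0x9EC36111.

0x9EC36111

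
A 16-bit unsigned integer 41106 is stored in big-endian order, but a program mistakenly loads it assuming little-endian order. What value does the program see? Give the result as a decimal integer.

37536

41106 in 16-bit hexadecimal is 0xA092.
Stored big-endian, the bytes at ascending addresses are A0 92.
Read back as little-endian, the first byte is least significant, giving 0x92A0.
0x92A0 = 37536.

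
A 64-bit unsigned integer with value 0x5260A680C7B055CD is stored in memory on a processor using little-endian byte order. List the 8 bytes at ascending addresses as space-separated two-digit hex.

Split into bytes (most-significant first): 52 60 A6 80 C7 B0 55 CD.
Little-endian: lowest address holds the least-significant byte.
So at ascending addresses the bytes are CD 55 B0 C7 80 A6 60 52.

CD 55 B0 C7 80 A6 60 52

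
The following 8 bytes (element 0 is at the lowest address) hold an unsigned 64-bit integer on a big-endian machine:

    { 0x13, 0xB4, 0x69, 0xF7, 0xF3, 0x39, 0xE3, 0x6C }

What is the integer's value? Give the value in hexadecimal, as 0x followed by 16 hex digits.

0x13B469F7F339E36C

Big-endian: lowest address holds the most-significant byte.
The bytes are already most-significant first: 0x13B469F7F339E36C.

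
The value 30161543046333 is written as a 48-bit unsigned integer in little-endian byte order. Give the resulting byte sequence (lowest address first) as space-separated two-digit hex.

30161543046333 in hexadecimal, padded to 48 bits, is 0x1B6E880F24BD.
Split into bytes (most-significant first): 1B 6E 88 0F 24 BD.
In little-endian order the low byte comes first in memory.
So at ascending addresses the bytes are BD 24 0F 88 6E 1B.

BD 24 0F 88 6E 1B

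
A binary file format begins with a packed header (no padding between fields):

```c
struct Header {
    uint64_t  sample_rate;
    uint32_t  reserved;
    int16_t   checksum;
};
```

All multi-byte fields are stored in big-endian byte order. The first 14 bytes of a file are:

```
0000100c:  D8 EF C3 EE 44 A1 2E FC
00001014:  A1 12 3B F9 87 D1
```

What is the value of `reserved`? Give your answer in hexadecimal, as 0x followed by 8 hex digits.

0xA1123BF9

`reserved` follows `sample_rate` (8 bytes), so it starts at byte offset 8 and occupies 4 bytes.
Bytes at offsets 8..11: A1 12 3B F9.
In big-endian order the high byte comes first in memory.
The bytes are already most-significant first: 0xA1123BF9.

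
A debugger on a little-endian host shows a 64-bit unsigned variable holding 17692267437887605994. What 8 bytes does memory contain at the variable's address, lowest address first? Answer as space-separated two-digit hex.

EA 4C 80 42 7F 8F 87 F5

17692267437887605994 in hexadecimal, padded to 64 bits, is 0xF5878F7F42804CEA.
Split into bytes (most-significant first): F5 87 8F 7F 42 80 4C EA.
In little-endian order the low byte comes first in memory.
So at ascending addresses the bytes are EA 4C 80 42 7F 8F 87 F5.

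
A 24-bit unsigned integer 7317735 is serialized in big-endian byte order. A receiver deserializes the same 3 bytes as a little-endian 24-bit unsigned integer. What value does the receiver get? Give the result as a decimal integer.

7317735 in 24-bit hexadecimal is 0x6FA8E7.
Stored big-endian, the bytes at ascending addresses are 6F A8 E7.
Read back as little-endian, the first byte is least significant, giving 0xE7A86F.
0xE7A86F = 15181935.

15181935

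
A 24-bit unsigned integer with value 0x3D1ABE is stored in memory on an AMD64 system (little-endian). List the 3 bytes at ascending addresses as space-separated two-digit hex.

BE 1A 3D

Split into bytes (most-significant first): 3D 1A BE.
In little-endian order the low byte comes first in memory.
So at ascending addresses the bytes are BE 1A 3D.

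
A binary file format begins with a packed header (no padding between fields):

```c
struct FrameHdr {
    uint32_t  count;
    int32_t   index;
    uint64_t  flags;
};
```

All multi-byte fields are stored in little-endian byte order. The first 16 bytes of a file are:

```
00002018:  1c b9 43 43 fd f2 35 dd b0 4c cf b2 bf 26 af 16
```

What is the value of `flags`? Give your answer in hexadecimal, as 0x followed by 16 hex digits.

0x16AF26BFB2CF4CB0

`flags` follows `count` (4 B), `index` (4 B), so it starts at offset 4 + 4 = 8 and occupies 8 bytes.
Bytes at offsets 8..15: B0 4C CF B2 BF 26 AF 16.
In little-endian order the low byte comes first in memory.
Reassemble most-significant byte first: 16 AF 26 BF B2 CF 4C B0 → 0x16AF26BFB2CF4CB0.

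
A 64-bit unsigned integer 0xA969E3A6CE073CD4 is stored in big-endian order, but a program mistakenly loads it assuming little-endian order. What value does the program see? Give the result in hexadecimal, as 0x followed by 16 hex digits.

Stored big-endian, the bytes at ascending addresses are A9 69 E3 A6 CE 07 3C D4.
Read back as little-endian, the first byte is least significant, giving 0xD43C07CEA6E369A9.

0xD43C07CEA6E369A9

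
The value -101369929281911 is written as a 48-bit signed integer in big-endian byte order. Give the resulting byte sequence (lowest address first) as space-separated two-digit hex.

A3 CD F9 5F CE 89

Two's complement of -101369929281911 in 48 bits: 101369929281911 = 0x5C3206A03177; invert → 0xA3CDF95FCE88; add 1 → 0xA3CDF95FCE89.
Split into bytes (most-significant first): A3 CD F9 5F CE 89.
Big-endian: lowest address holds the most-significant byte.
So the memory order matches the most-significant-first order: A3 CD F9 5F CE 89.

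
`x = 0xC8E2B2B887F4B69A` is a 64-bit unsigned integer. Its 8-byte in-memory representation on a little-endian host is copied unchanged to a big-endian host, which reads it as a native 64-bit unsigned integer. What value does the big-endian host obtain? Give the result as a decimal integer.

11148366791358735048

Stored little-endian, the bytes at ascending addresses are 9A B6 F4 87 B8 B2 E2 C8.
Read back as big-endian, the last byte is least significant, giving 0x9AB6F487B8B2E2C8.
0x9AB6F487B8B2E2C8 = 11148366791358735048.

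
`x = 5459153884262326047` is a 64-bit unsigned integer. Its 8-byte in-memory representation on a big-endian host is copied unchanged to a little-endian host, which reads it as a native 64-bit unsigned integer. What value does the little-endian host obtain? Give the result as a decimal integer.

5459153884262326047 in 64-bit hexadecimal is 0x4BC2CF88ADA65F1F.
Stored big-endian, the bytes at ascending addresses are 4B C2 CF 88 AD A6 5F 1F.
Read back as little-endian, the first byte is least significant, giving 0x1F5FA6AD88CFC24B.
0x1F5FA6AD88CFC24B = 2260708802218148427.

2260708802218148427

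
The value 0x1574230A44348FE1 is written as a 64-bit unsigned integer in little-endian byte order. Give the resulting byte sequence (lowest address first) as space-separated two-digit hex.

Split into bytes (most-significant first): 15 74 23 0A 44 34 8F E1.
Little-endian: lowest address holds the least-significant byte.
So at ascending addresses the bytes are E1 8F 34 44 0A 23 74 15.

E1 8F 34 44 0A 23 74 15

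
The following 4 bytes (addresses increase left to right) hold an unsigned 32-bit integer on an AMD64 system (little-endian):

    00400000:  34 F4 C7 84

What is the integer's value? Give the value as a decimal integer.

Little-endian: lowest address holds the least-significant byte.
Reassemble most-significant byte first: 84 C7 F4 34 → 0x84C7F434.
0x84C7F434 = 2227696692.

2227696692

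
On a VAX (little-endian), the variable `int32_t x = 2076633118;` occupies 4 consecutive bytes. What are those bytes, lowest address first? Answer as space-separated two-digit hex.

1E E8 C6 7B

2076633118 in hexadecimal, padded to 32 bits, is 0x7BC6E81E.
Split into bytes (most-significant first): 7B C6 E8 1E.
Little-endian stores the least-significant byte at the lowest address.
So at ascending addresses the bytes are 1E E8 C6 7B.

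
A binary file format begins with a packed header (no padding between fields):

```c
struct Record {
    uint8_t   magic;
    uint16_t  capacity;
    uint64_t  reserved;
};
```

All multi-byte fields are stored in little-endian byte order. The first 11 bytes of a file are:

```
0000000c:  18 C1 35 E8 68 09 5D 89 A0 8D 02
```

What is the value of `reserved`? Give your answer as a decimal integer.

`reserved` follows `magic` (1 B), `capacity` (2 B), so it starts at offset 1 + 2 = 3 and occupies 8 bytes.
Bytes at offsets 3..10: E8 68 09 5D 89 A0 8D 02.
Little-endian: lowest address holds the least-significant byte.
Reassemble most-significant byte first: 02 8D A0 89 5D 09 68 E8 → 0x028DA0895D0968E8.
0x028DA0895D0968E8 = 183979671623919848.

183979671623919848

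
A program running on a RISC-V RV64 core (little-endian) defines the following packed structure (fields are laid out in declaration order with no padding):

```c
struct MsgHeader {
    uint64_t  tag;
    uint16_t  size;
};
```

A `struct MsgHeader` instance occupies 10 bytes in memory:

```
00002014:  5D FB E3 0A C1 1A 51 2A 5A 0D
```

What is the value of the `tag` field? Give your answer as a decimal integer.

3049247839120259933

`tag` is the first field, at byte offset 0, occupying 8 bytes.
Bytes at offsets 0..7: 5D FB E3 0A C1 1A 51 2A.
In little-endian order the low byte comes first in memory.
Reassemble most-significant byte first: 2A 51 1A C1 0A E3 FB 5D → 0x2A511AC10AE3FB5D.
0x2A511AC10AE3FB5D = 3049247839120259933.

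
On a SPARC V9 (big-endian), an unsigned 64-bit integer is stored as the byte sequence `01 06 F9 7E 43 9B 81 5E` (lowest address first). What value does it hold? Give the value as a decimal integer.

74020764593652062

Big-endian: lowest address holds the most-significant byte.
The bytes are already most-significant first: 0x0106F97E439B815E.
0x0106F97E439B815E = 74020764593652062.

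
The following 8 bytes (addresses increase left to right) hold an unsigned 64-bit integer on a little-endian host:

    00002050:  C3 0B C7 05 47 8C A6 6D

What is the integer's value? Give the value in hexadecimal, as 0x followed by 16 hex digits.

Little-endian stores the least-significant byte at the lowest address.
Reassemble most-significant byte first: 6D A6 8C 47 05 C7 0B C3 → 0x6DA68C4705C70BC3.

0x6DA68C4705C70BC3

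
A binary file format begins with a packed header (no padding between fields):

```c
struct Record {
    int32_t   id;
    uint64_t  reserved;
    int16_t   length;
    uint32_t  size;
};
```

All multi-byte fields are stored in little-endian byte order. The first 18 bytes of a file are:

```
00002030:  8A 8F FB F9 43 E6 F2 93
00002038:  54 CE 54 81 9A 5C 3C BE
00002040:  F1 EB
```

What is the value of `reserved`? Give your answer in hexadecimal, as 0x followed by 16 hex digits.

0x8154CE5493F2E643

`reserved` follows `id` (4 bytes), so it starts at byte offset 4 and occupies 8 bytes.
Bytes at offsets 4..11: 43 E6 F2 93 54 CE 54 81.
Little-endian stores the least-significant byte at the lowest address.
Reassemble most-significant byte first: 81 54 CE 54 93 F2 E6 43 → 0x8154CE5493F2E643.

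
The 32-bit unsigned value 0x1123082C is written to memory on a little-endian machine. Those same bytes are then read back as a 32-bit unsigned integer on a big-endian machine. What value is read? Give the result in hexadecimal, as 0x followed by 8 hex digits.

Stored little-endian, the bytes at ascending addresses are 2C 08 23 11.
Read back as big-endian, the last byte is least significant, giving 0x2C082311.

0x2C082311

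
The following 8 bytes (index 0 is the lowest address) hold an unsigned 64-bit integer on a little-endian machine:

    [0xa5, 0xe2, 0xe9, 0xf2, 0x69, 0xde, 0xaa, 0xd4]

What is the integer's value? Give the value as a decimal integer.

15324305228709880485

In little-endian order the low byte comes first in memory.
Reassemble most-significant byte first: D4 AA DE 69 F2 E9 E2 A5 → 0xD4AADE69F2E9E2A5.
0xD4AADE69F2E9E2A5 = 15324305228709880485.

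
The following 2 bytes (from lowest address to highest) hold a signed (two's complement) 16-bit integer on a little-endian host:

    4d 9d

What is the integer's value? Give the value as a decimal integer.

Little-endian stores the least-significant byte at the lowest address.
Reassemble most-significant byte first: 9D 4D → 0x9D4D.
Top bit is set, so as a signed 16-bit value this is 0x9D4D − 2^16 = -25267.

-25267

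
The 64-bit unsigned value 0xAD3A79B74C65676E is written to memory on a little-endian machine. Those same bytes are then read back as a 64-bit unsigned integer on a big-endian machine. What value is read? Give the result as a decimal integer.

7955438646943365805

Stored little-endian, the bytes at ascending addresses are 6E 67 65 4C B7 79 3A AD.
Read back as big-endian, the last byte is least significant, giving 0x6E67654CB7793AAD.
0x6E67654CB7793AAD = 7955438646943365805.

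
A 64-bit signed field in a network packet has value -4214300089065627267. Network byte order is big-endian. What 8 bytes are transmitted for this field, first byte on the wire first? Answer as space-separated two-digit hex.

C5 83 CC 65 B6 58 A1 7D

Two's complement of -4214300089065627267 in 64 bits: 4214300089065627267 = 0x3A7C339A49A75E83; invert → 0xC583CC65B658A17C; add 1 → 0xC583CC65B658A17D.
Split into bytes (most-significant first): C5 83 CC 65 B6 58 A1 7D.
In big-endian order the high byte comes first in memory.
So the memory order matches the most-significant-first order: C5 83 CC 65 B6 58 A1 7D.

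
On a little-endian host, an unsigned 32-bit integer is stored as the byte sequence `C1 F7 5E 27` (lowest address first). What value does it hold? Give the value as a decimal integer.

660535233

Little-endian stores the least-significant byte at the lowest address.
Reassemble most-significant byte first: 27 5E F7 C1 → 0x275EF7C1.
0x275EF7C1 = 660535233.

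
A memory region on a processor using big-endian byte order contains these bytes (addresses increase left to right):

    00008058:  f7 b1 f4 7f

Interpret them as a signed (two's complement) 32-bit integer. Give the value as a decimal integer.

Big-endian stores the most-significant byte at the lowest address.
The bytes are already most-significant first: 0xF7B1F47F.
Top bit is set, so as a signed 32-bit value this is 0xF7B1F47F − 2^32 = -139332481.

-139332481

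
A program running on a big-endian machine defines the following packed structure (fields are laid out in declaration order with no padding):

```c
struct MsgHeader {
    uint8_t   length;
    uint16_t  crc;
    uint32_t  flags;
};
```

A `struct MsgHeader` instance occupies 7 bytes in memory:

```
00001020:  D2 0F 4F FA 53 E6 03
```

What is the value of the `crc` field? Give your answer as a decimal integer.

3919

`crc` follows `length` (1 byte), so it starts at byte offset 1 and occupies 2 bytes.
Bytes at offsets 1..2: 0F 4F.
In big-endian order the high byte comes first in memory.
The bytes are already most-significant first: 0x0F4F.
0x0F4F = 3919.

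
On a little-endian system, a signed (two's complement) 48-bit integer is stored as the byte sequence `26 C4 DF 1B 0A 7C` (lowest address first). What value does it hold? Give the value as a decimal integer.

136382859166758

Little-endian stores the least-significant byte at the lowest address.
Reassemble most-significant byte first: 7C 0A 1B DF C4 26 → 0x7C0A1BDFC426.
0x7C0A1BDFC426 = 136382859166758.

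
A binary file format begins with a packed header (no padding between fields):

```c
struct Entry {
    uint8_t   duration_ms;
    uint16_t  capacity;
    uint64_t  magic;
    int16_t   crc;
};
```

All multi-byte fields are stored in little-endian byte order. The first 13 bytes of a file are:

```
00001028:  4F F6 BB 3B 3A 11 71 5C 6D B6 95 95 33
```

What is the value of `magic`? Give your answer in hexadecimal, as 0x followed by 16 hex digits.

0x95B66D5C71113A3B

`magic` follows `duration_ms` (1 B), `capacity` (2 B), so it starts at offset 1 + 2 = 3 and occupies 8 bytes.
Bytes at offsets 3..10: 3B 3A 11 71 5C 6D B6 95.
Little-endian: lowest address holds the least-significant byte.
Reassemble most-significant byte first: 95 B6 6D 5C 71 11 3A 3B → 0x95B66D5C71113A3B.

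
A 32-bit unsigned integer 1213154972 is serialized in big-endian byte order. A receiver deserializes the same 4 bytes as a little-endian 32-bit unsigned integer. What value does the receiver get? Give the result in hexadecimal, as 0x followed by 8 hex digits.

0x9C464F48

1213154972 in 32-bit hexadecimal is 0x484F469C.
Stored big-endian, the bytes at ascending addresses are 48 4F 46 9C.
Read back as little-endian, the first byte is least significant, giving 0x9C464F48.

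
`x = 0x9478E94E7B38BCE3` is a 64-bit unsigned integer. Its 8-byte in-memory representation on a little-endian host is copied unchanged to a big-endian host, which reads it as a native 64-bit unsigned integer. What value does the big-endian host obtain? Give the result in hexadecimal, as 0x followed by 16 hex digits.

Stored little-endian, the bytes at ascending addresses are E3 BC 38 7B 4E E9 78 94.
Read back as big-endian, the last byte is least significant, giving 0xE3BC387B4EE97894.

0xE3BC387B4EE97894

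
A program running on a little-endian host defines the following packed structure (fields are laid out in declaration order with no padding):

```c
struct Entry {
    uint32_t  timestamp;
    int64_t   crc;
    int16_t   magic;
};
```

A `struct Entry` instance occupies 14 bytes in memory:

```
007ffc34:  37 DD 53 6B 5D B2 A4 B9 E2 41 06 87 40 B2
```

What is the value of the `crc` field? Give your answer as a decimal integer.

`crc` follows `timestamp` (4 bytes), so it starts at byte offset 4 and occupies 8 bytes.
Bytes at offsets 4..11: 5D B2 A4 B9 E2 41 06 87.
In little-endian order the low byte comes first in memory.
Reassemble most-significant byte first: 87 06 41 E2 B9 A4 B2 5D → 0x870641E2B9A4B25D.
Top bit is set, so as a signed 64-bit value this is 0x870641E2B9A4B25D − 2^64 = -8717207586696023459.

-8717207586696023459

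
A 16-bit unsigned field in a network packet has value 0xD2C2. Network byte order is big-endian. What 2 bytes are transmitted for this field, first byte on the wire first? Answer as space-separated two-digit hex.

Split into bytes (most-significant first): D2 C2.
Big-endian: lowest address holds the most-significant byte.
So the memory order matches the most-significant-first order: D2 C2.

D2 C2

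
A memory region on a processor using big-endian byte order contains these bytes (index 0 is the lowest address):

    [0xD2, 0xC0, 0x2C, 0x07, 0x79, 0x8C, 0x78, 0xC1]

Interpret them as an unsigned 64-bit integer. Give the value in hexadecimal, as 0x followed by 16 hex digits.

Big-endian stores the most-significant byte at the lowest address.
The bytes are already most-significant first: 0xD2C02C07798C78C1.

0xD2C02C07798C78C1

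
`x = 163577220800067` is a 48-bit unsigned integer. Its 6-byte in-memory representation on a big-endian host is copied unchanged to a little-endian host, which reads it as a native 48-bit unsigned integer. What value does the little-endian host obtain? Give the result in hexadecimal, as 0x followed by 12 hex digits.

0x439E23CAC594

163577220800067 in 48-bit hexadecimal is 0x94C5CA239E43.
Stored big-endian, the bytes at ascending addresses are 94 C5 CA 23 9E 43.
Read back as little-endian, the first byte is least significant, giving 0x439E23CAC594.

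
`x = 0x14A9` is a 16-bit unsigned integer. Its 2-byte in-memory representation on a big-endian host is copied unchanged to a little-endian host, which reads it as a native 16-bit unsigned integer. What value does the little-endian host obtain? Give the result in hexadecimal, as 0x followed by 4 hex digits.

0xA914

Stored big-endian, the bytes at ascending addresses are 14 A9.
Read back as little-endian, the first byte is least significant, giving 0xA914.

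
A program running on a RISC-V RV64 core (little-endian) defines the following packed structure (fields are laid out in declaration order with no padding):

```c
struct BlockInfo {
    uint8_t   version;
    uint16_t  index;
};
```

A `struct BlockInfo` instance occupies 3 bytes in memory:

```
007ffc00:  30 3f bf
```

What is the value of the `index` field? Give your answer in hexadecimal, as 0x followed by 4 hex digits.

`index` follows `version` (1 byte), so it starts at byte offset 1 and occupies 2 bytes.
Bytes at offsets 1..2: 3F BF.
Little-endian stores the least-significant byte at the lowest address.
Reassemble most-significant byte first: BF 3F → 0xBF3F.

0xBF3F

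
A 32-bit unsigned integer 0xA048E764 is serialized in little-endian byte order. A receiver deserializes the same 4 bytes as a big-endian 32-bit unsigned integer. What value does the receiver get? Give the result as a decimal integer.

Stored little-endian, the bytes at ascending addresses are 64 E7 48 A0.
Read back as big-endian, the last byte is least significant, giving 0x64E748A0.
0x64E748A0 = 1692879008.

1692879008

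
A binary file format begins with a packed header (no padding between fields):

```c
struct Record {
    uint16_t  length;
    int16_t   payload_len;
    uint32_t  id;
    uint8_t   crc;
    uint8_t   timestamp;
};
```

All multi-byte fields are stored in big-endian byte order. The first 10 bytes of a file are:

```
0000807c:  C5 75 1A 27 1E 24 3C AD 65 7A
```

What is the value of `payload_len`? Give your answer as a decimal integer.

6695

`payload_len` follows `length` (2 bytes), so it starts at byte offset 2 and occupies 2 bytes.
Bytes at offsets 2..3: 1A 27.
Big-endian: lowest address holds the most-significant byte.
The bytes are already most-significant first: 0x1A27.
0x1A27 = 6695.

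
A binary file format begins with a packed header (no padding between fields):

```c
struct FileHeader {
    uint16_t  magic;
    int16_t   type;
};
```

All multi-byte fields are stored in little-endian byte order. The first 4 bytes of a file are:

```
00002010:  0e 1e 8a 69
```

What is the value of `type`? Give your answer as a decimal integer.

27018

`type` follows `magic` (2 bytes), so it starts at byte offset 2 and occupies 2 bytes.
Bytes at offsets 2..3: 8A 69.
Little-endian stores the least-significant byte at the lowest address.
Reassemble most-significant byte first: 69 8A → 0x698A.
0x698A = 27018.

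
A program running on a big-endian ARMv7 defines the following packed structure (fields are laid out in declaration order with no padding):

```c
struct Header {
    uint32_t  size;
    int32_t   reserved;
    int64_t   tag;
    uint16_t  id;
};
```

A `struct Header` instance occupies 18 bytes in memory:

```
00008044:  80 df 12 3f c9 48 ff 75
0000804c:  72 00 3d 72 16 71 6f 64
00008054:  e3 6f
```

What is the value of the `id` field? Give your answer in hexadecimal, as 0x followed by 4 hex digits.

`id` follows `size` (4 B), `reserved` (4 B), `tag` (8 B), so it starts at offset 4 + 4 + 8 = 16 and occupies 2 bytes.
Bytes at offsets 16..17: E3 6F.
In big-endian order the high byte comes first in memory.
The bytes are already most-significant first: 0xE36F.

0xE36F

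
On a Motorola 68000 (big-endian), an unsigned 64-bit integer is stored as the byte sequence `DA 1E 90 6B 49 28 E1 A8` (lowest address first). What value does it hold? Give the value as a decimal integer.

15717158540032926120

Big-endian: lowest address holds the most-significant byte.
The bytes are already most-significant first: 0xDA1E906B4928E1A8.
0xDA1E906B4928E1A8 = 15717158540032926120.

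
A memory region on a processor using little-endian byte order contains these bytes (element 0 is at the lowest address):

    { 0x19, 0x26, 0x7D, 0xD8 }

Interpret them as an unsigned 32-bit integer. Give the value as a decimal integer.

Little-endian: lowest address holds the least-significant byte.
Reassemble most-significant byte first: D8 7D 26 19 → 0xD87D2619.
0xD87D2619 = 3632080409.

3632080409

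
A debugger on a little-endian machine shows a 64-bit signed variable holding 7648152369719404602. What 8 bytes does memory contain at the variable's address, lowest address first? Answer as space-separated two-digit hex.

7648152369719404602 in hexadecimal, padded to 64 bits, is 0x6A23B20F012FE83A.
Split into bytes (most-significant first): 6A 23 B2 0F 01 2F E8 3A.
Little-endian stores the least-significant byte at the lowest address.
So at ascending addresses the bytes are 3A E8 2F 01 0F B2 23 6A.

3A E8 2F 01 0F B2 23 6A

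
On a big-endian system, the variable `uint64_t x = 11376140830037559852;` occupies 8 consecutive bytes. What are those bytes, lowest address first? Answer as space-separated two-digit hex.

11376140830037559852 in hexadecimal, padded to 64 bits, is 0x9DE02BCFC134CA2C.
Split into bytes (most-significant first): 9D E0 2B CF C1 34 CA 2C.
In big-endian order the high byte comes first in memory.
So the memory order matches the most-significant-first order: 9D E0 2B CF C1 34 CA 2C.

9D E0 2B CF C1 34 CA 2C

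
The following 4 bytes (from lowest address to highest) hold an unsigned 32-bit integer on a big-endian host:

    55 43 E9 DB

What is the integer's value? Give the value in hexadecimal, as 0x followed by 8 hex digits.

In big-endian order the high byte comes first in memory.
The bytes are already most-significant first: 0x5543E9DB.

0x5543E9DB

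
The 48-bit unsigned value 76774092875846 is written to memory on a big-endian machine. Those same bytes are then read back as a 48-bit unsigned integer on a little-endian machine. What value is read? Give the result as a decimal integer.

76774092875846 in 48-bit hexadecimal is 0x45D35C88A846.
Stored big-endian, the bytes at ascending addresses are 45 D3 5C 88 A8 46.
Read back as little-endian, the first byte is least significant, giving 0x46A8885CD345.
0x46A8885CD345 = 77689656234821.

77689656234821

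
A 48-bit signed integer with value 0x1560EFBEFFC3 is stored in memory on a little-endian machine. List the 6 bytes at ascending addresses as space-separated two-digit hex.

Split into bytes (most-significant first): 15 60 EF BE FF C3.
Little-endian: lowest address holds the least-significant byte.
So at ascending addresses the bytes are C3 FF BE EF 60 15.

C3 FF BE EF 60 15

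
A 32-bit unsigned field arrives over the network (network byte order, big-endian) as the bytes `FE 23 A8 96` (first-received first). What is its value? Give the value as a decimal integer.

Big-endian: lowest address holds the most-significant byte.
The bytes are already most-significant first: 0xFE23A896.
0xFE23A896 = 4263749782.

4263749782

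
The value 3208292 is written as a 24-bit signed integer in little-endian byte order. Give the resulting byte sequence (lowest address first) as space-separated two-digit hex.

3208292 in hexadecimal, padded to 24 bits, is 0x30F464.
Split into bytes (most-significant first): 30 F4 64.
Little-endian stores the least-significant byte at the lowest address.
So at ascending addresses the bytes are 64 F4 30.

64 F4 30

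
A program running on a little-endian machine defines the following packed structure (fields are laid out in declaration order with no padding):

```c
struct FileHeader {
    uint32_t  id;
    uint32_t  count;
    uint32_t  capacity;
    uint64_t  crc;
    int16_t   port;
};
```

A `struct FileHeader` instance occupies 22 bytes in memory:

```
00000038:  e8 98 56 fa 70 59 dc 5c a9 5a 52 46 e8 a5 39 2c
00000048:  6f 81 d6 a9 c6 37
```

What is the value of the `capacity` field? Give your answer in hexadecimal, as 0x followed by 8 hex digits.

`capacity` follows `id` (4 B), `count` (4 B), so it starts at offset 4 + 4 = 8 and occupies 4 bytes.
Bytes at offsets 8..11: A9 5A 52 46.
Little-endian stores the least-significant byte at the lowest address.
Reassemble most-significant byte first: 46 52 5A A9 → 0x46525AA9.

0x46525AA9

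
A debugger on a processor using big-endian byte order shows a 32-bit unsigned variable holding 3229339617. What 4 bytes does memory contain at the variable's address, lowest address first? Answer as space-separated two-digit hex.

C0 7B CF E1

3229339617 in hexadecimal, padded to 32 bits, is 0xC07BCFE1.
Split into bytes (most-significant first): C0 7B CF E1.
Big-endian stores the most-significant byte at the lowest address.
So the memory order matches the most-significant-first order: C0 7B CF E1.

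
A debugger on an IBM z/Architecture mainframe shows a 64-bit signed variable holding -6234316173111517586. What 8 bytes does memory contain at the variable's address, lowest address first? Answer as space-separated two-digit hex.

Two's complement of -6234316173111517586 in 64 bits: 6234316173111517586 = 0x5684BD8753C8E192; invert → 0xA97B4278AC371E6D; add 1 → 0xA97B4278AC371E6E.
Split into bytes (most-significant first): A9 7B 42 78 AC 37 1E 6E.
Big-endian: lowest address holds the most-significant byte.
So the memory order matches the most-significant-first order: A9 7B 42 78 AC 37 1E 6E.

A9 7B 42 78 AC 37 1E 6E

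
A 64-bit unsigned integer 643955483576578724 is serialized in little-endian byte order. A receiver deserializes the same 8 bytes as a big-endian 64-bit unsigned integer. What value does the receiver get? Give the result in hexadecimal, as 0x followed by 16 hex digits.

643955483576578724 in 64-bit hexadecimal is 0x08EFCA19B9BF32A4.
Stored little-endian, the bytes at ascending addresses are A4 32 BF B9 19 CA EF 08.
Read back as big-endian, the last byte is least significant, giving 0xA432BFB919CAEF08.

0xA432BFB919CAEF08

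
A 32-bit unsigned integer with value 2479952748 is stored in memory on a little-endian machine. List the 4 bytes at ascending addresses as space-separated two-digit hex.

2479952748 in hexadecimal, padded to 32 bits, is 0x93D1136C.
Split into bytes (most-significant first): 93 D1 13 6C.
Little-endian stores the least-significant byte at the lowest address.
So at ascending addresses the bytes are 6C 13 D1 93.

6C 13 D1 93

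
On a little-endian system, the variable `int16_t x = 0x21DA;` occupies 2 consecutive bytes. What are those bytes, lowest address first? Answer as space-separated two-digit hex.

Split into bytes (most-significant first): 21 DA.
Little-endian: lowest address holds the least-significant byte.
So at ascending addresses the bytes are DA 21.

DA 21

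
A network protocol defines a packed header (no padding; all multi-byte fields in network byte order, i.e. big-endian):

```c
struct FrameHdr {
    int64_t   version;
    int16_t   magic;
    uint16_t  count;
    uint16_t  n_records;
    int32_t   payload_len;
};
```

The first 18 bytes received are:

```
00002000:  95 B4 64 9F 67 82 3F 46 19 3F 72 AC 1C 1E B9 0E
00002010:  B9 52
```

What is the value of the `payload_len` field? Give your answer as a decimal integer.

-1190217390

`payload_len` follows `version` (8 B), `magic` (2 B), `count` (2 B), `n_records` (2 B), so it starts at offset 8 + 2 + 2 + 2 = 14 and occupies 4 bytes.
Bytes at offsets 14..17: B9 0E B9 52.
Big-endian: lowest address holds the most-significant byte.
The bytes are already most-significant first: 0xB90EB952.
Top bit is set, so as a signed 32-bit value this is 0xB90EB952 − 2^32 = -1190217390.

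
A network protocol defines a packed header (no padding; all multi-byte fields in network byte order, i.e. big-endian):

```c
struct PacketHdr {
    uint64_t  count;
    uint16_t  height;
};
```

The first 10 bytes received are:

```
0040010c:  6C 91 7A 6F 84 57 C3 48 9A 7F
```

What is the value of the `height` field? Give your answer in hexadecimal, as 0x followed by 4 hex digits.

`height` follows `count` (8 bytes), so it starts at byte offset 8 and occupies 2 bytes.
Bytes at offsets 8..9: 9A 7F.
In big-endian order the high byte comes first in memory.
The bytes are already most-significant first: 0x9A7F.

0x9A7F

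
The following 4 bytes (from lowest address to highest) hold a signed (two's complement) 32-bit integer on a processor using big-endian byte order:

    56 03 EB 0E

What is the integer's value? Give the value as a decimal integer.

Big-endian stores the most-significant byte at the lowest address.
The bytes are already most-significant first: 0x5603EB0E.
0x5603EB0E = 1443097358.

1443097358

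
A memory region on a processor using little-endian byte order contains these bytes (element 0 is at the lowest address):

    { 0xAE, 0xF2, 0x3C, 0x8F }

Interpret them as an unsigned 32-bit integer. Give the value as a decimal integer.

In little-endian order the low byte comes first in memory.
Reassemble most-significant byte first: 8F 3C F2 AE → 0x8F3CF2AE.
0x8F3CF2AE = 2403136174.

2403136174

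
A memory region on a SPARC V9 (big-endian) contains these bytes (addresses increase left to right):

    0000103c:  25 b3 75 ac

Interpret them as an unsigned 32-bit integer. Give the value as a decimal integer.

632518060

In big-endian order the high byte comes first in memory.
The bytes are already most-significant first: 0x25B375AC.
0x25B375AC = 632518060.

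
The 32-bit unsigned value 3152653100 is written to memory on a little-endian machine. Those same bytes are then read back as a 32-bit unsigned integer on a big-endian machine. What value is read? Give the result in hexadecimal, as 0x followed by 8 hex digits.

3152653100 in 32-bit hexadecimal is 0xBBE9AB2C.
Stored little-endian, the bytes at ascending addresses are 2C AB E9 BB.
Read back as big-endian, the last byte is least significant, giving 0x2CABE9BB.

0x2CABE9BB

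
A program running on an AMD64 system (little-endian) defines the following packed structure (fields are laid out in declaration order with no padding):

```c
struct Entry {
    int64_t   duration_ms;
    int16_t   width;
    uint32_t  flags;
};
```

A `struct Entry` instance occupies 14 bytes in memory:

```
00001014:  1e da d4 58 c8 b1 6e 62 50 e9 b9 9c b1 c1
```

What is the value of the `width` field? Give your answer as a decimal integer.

-5808

`width` follows `duration_ms` (8 bytes), so it starts at byte offset 8 and occupies 2 bytes.
Bytes at offsets 8..9: 50 E9.
Little-endian stores the least-significant byte at the lowest address.
Reassemble most-significant byte first: E9 50 → 0xE950.
Top bit is set, so as a signed 16-bit value this is 0xE950 − 2^16 = -5808.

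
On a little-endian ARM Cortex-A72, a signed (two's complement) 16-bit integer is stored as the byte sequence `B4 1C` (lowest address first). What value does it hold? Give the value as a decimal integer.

7348

In little-endian order the low byte comes first in memory.
Reassemble most-significant byte first: 1C B4 → 0x1CB4.
0x1CB4 = 7348.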